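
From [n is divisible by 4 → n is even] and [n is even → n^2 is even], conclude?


Hypothetical syllogism: from (P → Q) and (Q → R), infer (P → R).
Chain the two implications through the shared middle term 'n is even'.

n is divisible by 4 → n^2 is even


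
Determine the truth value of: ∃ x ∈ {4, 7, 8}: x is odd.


Evaluate the predicate on each element: 4:F, 7:T, 8:F.
Witness x = 7 satisfies the predicate.

T


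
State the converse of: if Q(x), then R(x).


The converse of (P → Q) is (Q → P). It is not in general equivalent to the original.
Here P = 'Q(x)' and Q = 'R(x)'.

If R(x), then Q(x).


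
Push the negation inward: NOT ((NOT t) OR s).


De Morgan: the negation of a disjunction is the conjunction of the negations.
Distribute NOT across OR, flipping it to AND, and negate each literal.

t AND (NOT s)


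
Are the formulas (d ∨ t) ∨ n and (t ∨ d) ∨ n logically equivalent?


Compare truth tables:
d | n | t | φ | ψ
-----------------
F | F | F | F | F
T | F | F | T | T
F | T | F | T | T
T | T | F | T | T
F | F | T | T | T
T | F | T | T | T
F | T | T | T | T
T | T | T | T | T
The columns φ and ψ agree on every row.

Yes, they are logically equivalent.


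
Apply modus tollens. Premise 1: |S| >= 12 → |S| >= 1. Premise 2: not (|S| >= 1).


Modus tollens: from (P → Q) and ¬Q, infer ¬P.
Q = '|S| >= 1' is denied; since P → Q, P must also fail.

Not (|S| >= 12).


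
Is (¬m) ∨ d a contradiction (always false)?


Truth table over {d, m}:
d | m | φ
---------
F | F | T
T | F | T
F | T | F
T | T | T
Satisfying assignment at row 1: d=F, m=F gives T.

No, it is not a contradiction.


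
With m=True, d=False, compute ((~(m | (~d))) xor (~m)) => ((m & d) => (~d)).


Substitute m=True, d=False:
~d = True
m | (~d) = True | True = True
~(m | (~d)) = False
~m = False
(~(m | (~d))) xor (~m) = False xor False = False
m & d = True & False = False
~d = True
(m & d) => (~d) = False => True = True
((~(m | (~d))) xor (~m)) => ((m & d) => (~d)) = False => True = True

True


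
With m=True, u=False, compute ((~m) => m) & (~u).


Substitute m=True, u=False:
~m = False
(~m) => m = False => True = True
~u = True
((~m) => m) & (~u) = True & True = True

True


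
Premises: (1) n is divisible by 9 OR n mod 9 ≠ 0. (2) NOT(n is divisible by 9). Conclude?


Disjunctive syllogism: from (P ∨ Q) and ¬P, infer Q.
One disjunct, 'n is divisible by 9', is ruled out; the other must hold.

n mod 9 ≠ 0


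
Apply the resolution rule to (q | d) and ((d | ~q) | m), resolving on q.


The clauses contain complementary literals q and ~q.
Resolution eliminates this pair and disjoins the remaining literals (merging duplicates).

(d | m)


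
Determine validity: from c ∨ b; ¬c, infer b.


This matches the form of disjunctive syllogism: the conclusion follows in every model of the premises.

Valid.


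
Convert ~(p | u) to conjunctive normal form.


Step 1: Apply De Morgan: ¬(p ∨ u) = ¬p ∧ ¬u.

(~p) & (~u)


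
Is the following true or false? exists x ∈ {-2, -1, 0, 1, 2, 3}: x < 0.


Evaluate the predicate on each element: -2:True, -1:True, 0:False, 1:False, 2:False, 3:False.
Witness x = -2 satisfies the predicate.

True


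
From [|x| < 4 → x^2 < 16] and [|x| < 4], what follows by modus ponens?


Modus ponens: from (P → Q) and P, infer Q.
P = '|x| < 4' is asserted, and P → Q holds, so Q follows.

x^2 < 16.


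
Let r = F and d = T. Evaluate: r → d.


Implication is false only when antecedent is true and consequent is false.
Substitute: r=F, d=T.
F → T evaluates to T.

T


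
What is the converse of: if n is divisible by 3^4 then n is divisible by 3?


The converse of (P → Q) is (Q → P). It is not in general equivalent to the original.
Here P = 'n is divisible by 3^4' and Q = 'n is divisible by 3'.

If n is divisible by 3, then n is divisible by 3^4.


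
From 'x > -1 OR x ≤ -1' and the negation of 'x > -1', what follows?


Disjunctive syllogism: from (P ∨ Q) and ¬P, infer Q.
One disjunct, 'x > -1', is ruled out; the other must hold.

x ≤ -1


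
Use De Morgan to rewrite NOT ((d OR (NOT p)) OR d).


De Morgan: the negation of a disjunction is the conjunction of the negations.
Distribute NOT across OR, flipping it to AND, and negate each literal.

((NOT d) AND p) AND (NOT d)


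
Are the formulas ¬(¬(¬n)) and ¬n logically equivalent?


Compare truth tables:
n | φ | ψ
---------
F | T | T
T | F | F
The columns φ and ψ agree on every row.

Yes, they are logically equivalent.


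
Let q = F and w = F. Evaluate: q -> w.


Implication is false only when antecedent is true and consequent is false.
Substitute: q=F, w=F.
F -> F evaluates to T.

T


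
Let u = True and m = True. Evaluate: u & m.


Conjunction is true only when both operands are true.
Substitute: u=True, m=True.
True & True evaluates to True.

True


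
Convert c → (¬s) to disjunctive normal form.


Step 1: Rewrite c → (¬s) as ¬c ∨ (¬s).

(¬c) ∨ (¬s)


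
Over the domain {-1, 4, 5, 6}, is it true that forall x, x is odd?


Evaluate the predicate on each element: -1:True, 4:False, 5:True, 6:False.
Counterexample x = 4 fails the predicate.

False


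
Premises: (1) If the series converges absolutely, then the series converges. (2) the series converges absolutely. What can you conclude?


Modus ponens: from (P → Q) and P, infer Q.
P = 'the series converges absolutely' is asserted, and P → Q holds, so Q follows.

the series converges.


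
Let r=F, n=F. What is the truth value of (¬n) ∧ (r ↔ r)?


Substitute r=F, n=F:
¬n = T
r ↔ r = F ↔ F = T
(¬n) ∧ (r ↔ r) = T ∧ T = T

T


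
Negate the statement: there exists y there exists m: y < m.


Negation flips each quantifier (∀↔∃) and negates the inner predicate.
¬(there exists y there exists m: φ) = for all y for all m: ¬φ.

for all y for all m: NOT(y < m)


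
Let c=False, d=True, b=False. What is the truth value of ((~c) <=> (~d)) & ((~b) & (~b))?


Substitute c=False, d=True, b=False:
~c = True
~d = False
(~c) <=> (~d) = True <=> False = False
~b = True
~b = True
(~b) & (~b) = True & True = True
((~c) <=> (~d)) & ((~b) & (~b)) = False & True = False

False


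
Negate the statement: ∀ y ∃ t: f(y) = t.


Negation flips each quantifier (∀↔∃) and negates the inner predicate.
¬(∀ y ∃ t: φ) = ∃ y ∀ t: ¬φ.

∃ y ∀ t: ¬(f(y) = t)


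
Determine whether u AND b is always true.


Build the truth table over {b, u}:
b | u | φ
---------
F | F | F
T | F | F
F | T | F
T | T | T
Counterexample at row 1: with b=F, u=F, the formula is F.

No, it is not a tautology.


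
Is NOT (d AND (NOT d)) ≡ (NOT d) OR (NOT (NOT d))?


Compare truth tables:
d | φ | ψ
---------
F | T | T
T | T | T
The columns φ and ψ agree on every row.

Yes, they are logically equivalent.


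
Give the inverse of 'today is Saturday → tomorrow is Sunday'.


The inverse of (P → Q) is (¬P → ¬Q). It is equivalent to the converse, not to the original.
Here P = 'today is Saturday' and Q = 'tomorrow is Sunday'.

If not (today is Saturday), then not (tomorrow is Sunday).


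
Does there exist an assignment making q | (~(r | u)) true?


Search for a satisfying assignment over {q, r, u}.
Try q=False, r=False, u=False: the formula evaluates to True.
A satisfying assignment exists.

Satisfiable.


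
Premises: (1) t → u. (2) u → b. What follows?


Hypothetical syllogism: from (P → Q) and (Q → R), infer (P → R).
Chain the two implications through the shared middle term 'u'.

t → b


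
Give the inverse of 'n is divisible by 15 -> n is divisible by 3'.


The inverse of (P → Q) is (¬P → ¬Q). It is equivalent to the converse, not to the original.
Here P = 'n is divisible by 15' and Q = 'n is divisible by 3'.

If not (n is divisible by 15), then not (n is divisible by 3).


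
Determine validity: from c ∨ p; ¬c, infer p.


This matches the form of disjunctive syllogism: the conclusion follows in every model of the premises.

Valid.


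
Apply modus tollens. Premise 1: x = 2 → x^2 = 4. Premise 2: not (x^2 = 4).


Modus tollens: from (P → Q) and ¬Q, infer ¬P.
Q = 'x^2 = 4' is denied; since P → Q, P must also fail.

Not (x = 2).


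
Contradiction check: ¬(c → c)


Truth table over {c}:
c | φ
-----
F | F
T | F
Every row is false.

Yes, it is a contradiction.


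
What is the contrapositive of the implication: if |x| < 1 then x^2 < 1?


The contrapositive of (P → Q) is (¬Q → ¬P); it is logically equivalent to the original.
Here P = '|x| < 1' and Q = 'x^2 < 1'.

If not (x^2 < 1), then not (|x| < 1).


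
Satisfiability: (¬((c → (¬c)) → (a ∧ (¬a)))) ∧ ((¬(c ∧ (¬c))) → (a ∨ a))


Search for a satisfying assignment over {a, c}.
Try a=T, c=F: the formula evaluates to T.
A satisfying assignment exists.

Satisfiable.


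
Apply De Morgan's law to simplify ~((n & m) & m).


De Morgan: the negation of a conjunction is the disjunction of the negations.
Distribute ~ across &, flipping it to |, and negate each literal.

((~n) | (~m)) | (~m)


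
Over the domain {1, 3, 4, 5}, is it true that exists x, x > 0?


Evaluate the predicate on each element: 1:True, 3:True, 4:True, 5:True.
Witness x = 1 satisfies the predicate.

True


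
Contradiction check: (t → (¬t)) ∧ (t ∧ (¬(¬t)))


Truth table over {t}:
t | φ
-----
F | F
T | F
Every row is false.

Yes, it is a contradiction.


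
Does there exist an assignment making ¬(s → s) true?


Check all 2 assignments over {s}:
s | φ
-----
F | F
T | F
No assignment makes the formula true.

Unsatisfiable.


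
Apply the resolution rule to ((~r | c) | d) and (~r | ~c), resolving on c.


The clauses contain complementary literals c and ~c.
Resolution eliminates this pair and disjoins the remaining literals (merging duplicates).

(d | ~r)


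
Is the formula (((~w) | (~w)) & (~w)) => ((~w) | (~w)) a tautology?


Build the truth table over {w}:
w | φ
-----
False | True
True | True
Every row evaluates to true.

Yes, it is a tautology.


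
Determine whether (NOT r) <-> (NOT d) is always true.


Build the truth table over {d, r}:
d | r | φ
---------
F | F | T
T | F | F
F | T | F
T | T | T
Counterexample at row 2: with d=T, r=F, the formula is F.

No, it is not a tautology.


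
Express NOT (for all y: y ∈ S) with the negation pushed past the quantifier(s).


¬(for all x: φ) = there exists x: ¬φ, and ¬(there exists x: φ) = for all x: ¬φ.
Apply to the universal statement.

there exists y: NOT(y ∈ S)


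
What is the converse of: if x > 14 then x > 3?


The converse of (P → Q) is (Q → P). It is not in general equivalent to the original.
Here P = 'x > 14' and Q = 'x > 3'.

If x > 3, then x > 14.


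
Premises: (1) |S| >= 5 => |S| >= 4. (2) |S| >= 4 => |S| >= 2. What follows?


Hypothetical syllogism: from (P → Q) and (Q → R), infer (P → R).
Chain the two implications through the shared middle term '|S| >= 4'.

|S| >= 5 => |S| >= 2


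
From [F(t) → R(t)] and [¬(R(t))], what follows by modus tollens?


Modus tollens: from (P → Q) and ¬Q, infer ¬P.
Q = 'R(t)' is denied; since P → Q, P must also fail.

Not (F(t)).


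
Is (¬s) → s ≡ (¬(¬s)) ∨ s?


Compare truth tables:
s | φ | ψ
---------
F | F | F
T | T | T
The columns φ and ψ agree on every row.

Yes, they are logically equivalent.


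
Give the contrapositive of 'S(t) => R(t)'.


The contrapositive of (P → Q) is (¬Q → ¬P); it is logically equivalent to the original.
Here P = 'S(t)' and Q = 'R(t)'.

If not (R(t)), then not (S(t)).


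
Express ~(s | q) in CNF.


Step 1: Apply De Morgan: ¬(s ∨ q) = ¬s ∧ ¬q.

(~s) & (~q)


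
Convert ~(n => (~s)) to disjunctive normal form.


Step 1: Rewrite implication then negate: ¬(¬n ∨ (¬s)) = n ∧ ¬(¬s).
Step 2: Eliminate any double negations (¬¬X = X).

n & s


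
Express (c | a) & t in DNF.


Step 1: Distribute ∧ over ∨: (c ∨ a) ∧ t = (c ∧ t) ∨ (a ∧ t).

(c & t) | (a & t)


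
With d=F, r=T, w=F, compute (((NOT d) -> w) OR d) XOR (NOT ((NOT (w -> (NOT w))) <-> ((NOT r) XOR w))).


Substitute d=F, r=T, w=F:
… (earlier sub-steps elided)
(NOT d) -> w = T -> F = F
((NOT d) -> w) OR d = F OR F = F
NOT w = T
w -> (NOT w) = F -> T = T
NOT (w -> (NOT w)) = F
NOT r = F
(NOT r) XOR w = F XOR F = F
(NOT (w -> (NOT w))) <-> ((NOT r) XOR w) = F <-> F = T
NOT ((NOT (w -> (NOT w))) <-> ((NOT r) XOR w)) = F
(((NOT d) -> w) OR d) XOR (NOT ((NOT (w -> (NOT w))) <-> ((NOT r) XOR w))) = F XOR F = F

F


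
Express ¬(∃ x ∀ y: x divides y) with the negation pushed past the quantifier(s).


Negation flips each quantifier (∀↔∃) and negates the inner predicate.
¬(∃ x ∀ y: φ) = ∀ x ∃ y: ¬φ.

∀ x ∃ y: ¬(x divides y)


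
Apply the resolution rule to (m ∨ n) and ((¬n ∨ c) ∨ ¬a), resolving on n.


The clauses contain complementary literals n and ¬n.
Resolution eliminates this pair and disjoins the remaining literals (merging duplicates).

((m ∨ ¬a) ∨ c)


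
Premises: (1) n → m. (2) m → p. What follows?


Hypothetical syllogism: from (P → Q) and (Q → R), infer (P → R).
Chain the two implications through the shared middle term 'm'.

n → p


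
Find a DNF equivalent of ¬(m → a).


Step 1: Rewrite implication then negate: ¬(¬m ∨ a) = m ∧ ¬a.

m ∧ (¬a)


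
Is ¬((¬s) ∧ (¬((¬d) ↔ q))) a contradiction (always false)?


Truth table over {d, q, s}:
d | q | s | φ
-------------
F | F | F | F
T | F | F | T
F | T | F | T
T | T | F | F
F | F | T | T
T | F | T | T
F | T | T | T
T | T | T | T
Satisfying assignment at row 2: d=T, q=F, s=F gives T.

No, it is not a contradiction.


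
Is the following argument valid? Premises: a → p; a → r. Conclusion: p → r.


This is (no valid rule). There exist truth assignments where the premises are all true but the conclusion is false.

Invalid.


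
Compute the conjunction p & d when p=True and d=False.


Conjunction is true only when both operands are true.
Substitute: p=True, d=False.
True & False evaluates to False.

False


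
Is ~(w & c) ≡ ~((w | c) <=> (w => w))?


Compare truth tables:
c | w | φ | ψ
-------------
False | False | True | True
True | False | True | False
False | True | True | False
True | True | False | False
They differ at row 2 (c=True, w=False): φ=True but ψ=False.

No, they are not logically equivalent.


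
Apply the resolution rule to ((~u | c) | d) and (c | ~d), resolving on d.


The clauses contain complementary literals d and ~d.
Resolution eliminates this pair and disjoins the remaining literals (merging duplicates).

(c | ~u)


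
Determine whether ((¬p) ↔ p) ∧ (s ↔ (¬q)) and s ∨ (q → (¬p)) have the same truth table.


Compare truth tables:
p | q | s | φ | ψ
-----------------
F | F | F | F | T
T | F | F | F | T
F | T | F | F | T
T | T | F | F | F
F | F | T | F | T
T | F | T | F | T
F | T | T | F | T
T | T | T | F | T
They differ at row 1 (p=F, q=F, s=F): φ=F but ψ=T.

No, they are not logically equivalent.


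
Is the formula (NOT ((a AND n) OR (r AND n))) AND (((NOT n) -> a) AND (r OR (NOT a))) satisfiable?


Search for a satisfying assignment over {a, n, r}.
Try a=F, n=T, r=F: the formula evaluates to T.
A satisfying assignment exists.

Satisfiable.


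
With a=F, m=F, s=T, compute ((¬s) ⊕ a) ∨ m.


Substitute a=F, m=F, s=T:
¬s = F
(¬s) ⊕ a = F ⊕ F = F
((¬s) ⊕ a) ∨ m = F ∨ F = F

F


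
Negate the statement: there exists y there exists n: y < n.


Negation flips each quantifier (∀↔∃) and negates the inner predicate.
¬(there exists y there exists n: φ) = for all y for all n: ¬φ.

for all y for all n: NOT(y < n)


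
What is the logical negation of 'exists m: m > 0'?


¬(forall x: φ) = exists x: ¬φ, and ¬(exists x: φ) = forall x: ¬φ.
Apply to the existential statement.

forall m: ~(m > 0)


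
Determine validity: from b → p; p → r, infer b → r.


This matches the form of hypothetical syllogism: the conclusion follows in every model of the premises.

Valid.


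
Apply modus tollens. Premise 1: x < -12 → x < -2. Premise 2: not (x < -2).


Modus tollens: from (P → Q) and ¬Q, infer ¬P.
Q = 'x < -2' is denied; since P → Q, P must also fail.

Not (x < -12).


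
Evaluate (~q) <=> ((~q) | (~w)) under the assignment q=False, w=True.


Substitute q=False, w=True:
~q = True
~q = True
~w = False
(~q) | (~w) = True | False = True
(~q) <=> ((~q) | (~w)) = True <=> True = True

True


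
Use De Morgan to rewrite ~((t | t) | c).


De Morgan: the negation of a disjunction is the conjunction of the negations.
Distribute ~ across |, flipping it to &, and negate each literal.

((~t) & (~t)) & (~c)


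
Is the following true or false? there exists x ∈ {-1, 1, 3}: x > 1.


Evaluate the predicate on each element: -1:F, 1:F, 3:T.
Witness x = 3 satisfies the predicate.

T


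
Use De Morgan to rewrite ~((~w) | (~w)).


De Morgan: the negation of a disjunction is the conjunction of the negations.
Distribute ~ across |, flipping it to &, and negate each literal.

w & w


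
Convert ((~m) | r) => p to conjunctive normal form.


Step 1: Rewrite as ¬((¬m) ∨ r) ∨ p = (¬(¬m) ∧ ¬r) ∨ p.
Step 2: Distribute ∨ over ∧.
Step 3: Eliminate any double negations (¬¬X = X).

(m | p) & ((~r) | p)


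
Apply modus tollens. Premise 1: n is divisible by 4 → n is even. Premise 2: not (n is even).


Modus tollens: from (P → Q) and ¬Q, infer ¬P.
Q = 'n is even' is denied; since P → Q, P must also fail.

Not (n is divisible by 4).


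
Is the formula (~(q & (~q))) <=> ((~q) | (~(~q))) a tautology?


Build the truth table over {q}:
q | φ
-----
False | True
True | True
Every row evaluates to true.

Yes, it is a tautology.


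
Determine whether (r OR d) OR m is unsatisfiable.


Truth table over {d, m, r}:
d | m | r | φ
-------------
F | F | F | F
T | F | F | T
F | T | F | T
T | T | F | T
F | F | T | T
T | F | T | T
F | T | T | T
T | T | T | T
Satisfying assignment at row 2: d=T, m=F, r=F gives T.

No, it is not a contradiction.


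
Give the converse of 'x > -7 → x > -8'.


The converse of (P → Q) is (Q → P). It is not in general equivalent to the original.
Here P = 'x > -7' and Q = 'x > -8'.

If x > -8, then x > -7.


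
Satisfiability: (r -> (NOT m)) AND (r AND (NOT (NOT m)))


Check all 4 assignments over {m, r}:
m | r | φ
---------
F | F | F
T | F | F
F | T | F
T | T | F
No assignment makes the formula true.

Unsatisfiable.


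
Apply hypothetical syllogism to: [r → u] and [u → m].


Hypothetical syllogism: from (P → Q) and (Q → R), infer (P → R).
Chain the two implications through the shared middle term 'u'.

r → m


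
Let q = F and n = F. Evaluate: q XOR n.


Exclusive or is true when exactly one operand is true.
Substitute: q=F, n=F.
F XOR F evaluates to F.

F


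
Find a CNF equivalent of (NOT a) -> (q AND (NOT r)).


Step 1: Rewrite (¬a) → (q ∧ (¬r)) as ¬(¬a) ∨ (q ∧ (¬r)).
Step 2: Distribute ∨ over ∧.
Step 3: Eliminate any double negations (¬¬X = X).

(a OR q) AND (a OR (NOT r))


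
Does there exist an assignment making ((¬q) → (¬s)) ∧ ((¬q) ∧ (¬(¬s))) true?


Check all 4 assignments over {q, s}:
q | s | φ
---------
F | F | F
T | F | F
F | T | F
T | T | F
No assignment makes the formula true.

Unsatisfiable.


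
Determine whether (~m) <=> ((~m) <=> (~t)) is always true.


Build the truth table over {m, t}:
m | t | φ
---------
False | False | True
True | False | True
False | True | False
True | True | False
Counterexample at row 3: with m=False, t=True, the formula is False.

No, it is not a tautology.


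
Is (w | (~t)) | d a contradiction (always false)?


Truth table over {d, t, w}:
d | t | w | φ
-------------
False | False | False | True
True | False | False | True
False | True | False | False
True | True | False | True
False | False | True | True
True | False | True | True
False | True | True | True
True | True | True | True
Satisfying assignment at row 1: d=False, t=False, w=False gives True.

No, it is not a contradiction.


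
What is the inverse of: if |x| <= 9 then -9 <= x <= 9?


The inverse of (P → Q) is (¬P → ¬Q). It is equivalent to the converse, not to the original.
Here P = '|x| <= 9' and Q = '-9 <= x <= 9'.

If not (|x| <= 9), then not (-9 <= x <= 9).


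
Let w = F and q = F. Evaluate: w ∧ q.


Conjunction is true only when both operands are true.
Substitute: w=F, q=F.
F ∧ F evaluates to F.

F


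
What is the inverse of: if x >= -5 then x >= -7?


The inverse of (P → Q) is (¬P → ¬Q). It is equivalent to the converse, not to the original.
Here P = 'x >= -5' and Q = 'x >= -7'.

If not (x >= -5), then not (x >= -7).


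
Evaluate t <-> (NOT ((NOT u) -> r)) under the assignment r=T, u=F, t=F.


Substitute r=T, u=F, t=F:
NOT u = T
(NOT u) -> r = T -> T = T
NOT ((NOT u) -> r) = F
t <-> (NOT ((NOT u) -> r)) = F <-> F = T

T


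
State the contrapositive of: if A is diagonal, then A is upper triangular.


The contrapositive of (P → Q) is (¬Q → ¬P); it is logically equivalent to the original.
Here P = 'A is diagonal' and Q = 'A is upper triangular'.

If not (A is upper triangular), then not (A is diagonal).


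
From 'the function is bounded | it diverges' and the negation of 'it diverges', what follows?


Disjunctive syllogism: from (P ∨ Q) and ¬P, infer Q.
One disjunct, 'it diverges', is ruled out; the other must hold.

the function is bounded


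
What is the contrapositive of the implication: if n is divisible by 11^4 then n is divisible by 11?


The contrapositive of (P → Q) is (¬Q → ¬P); it is logically equivalent to the original.
Here P = 'n is divisible by 11^4' and Q = 'n is divisible by 11'.

If not (n is divisible by 11), then not (n is divisible by 11^4).


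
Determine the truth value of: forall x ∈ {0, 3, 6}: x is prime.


Evaluate the predicate on each element: 0:False, 3:True, 6:False.
Counterexample x = 0 fails the predicate.

False


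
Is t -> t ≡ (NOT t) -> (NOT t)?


Compare truth tables:
t | φ | ψ
---------
F | T | T
T | T | T
The columns φ and ψ agree on every row.

Yes, they are logically equivalent.


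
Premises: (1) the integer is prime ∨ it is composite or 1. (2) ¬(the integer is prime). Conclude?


Disjunctive syllogism: from (P ∨ Q) and ¬P, infer Q.
One disjunct, 'the integer is prime', is ruled out; the other must hold.

it is composite or 1


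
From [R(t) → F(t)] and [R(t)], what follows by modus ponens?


Modus ponens: from (P → Q) and P, infer Q.
P = 'R(t)' is asserted, and P → Q holds, so Q follows.

F(t).


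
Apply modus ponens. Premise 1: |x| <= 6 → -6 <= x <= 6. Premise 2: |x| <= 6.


Modus ponens: from (P → Q) and P, infer Q.
P = '|x| <= 6' is asserted, and P → Q holds, so Q follows.

-6 <= x <= 6.


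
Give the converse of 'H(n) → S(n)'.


The converse of (P → Q) is (Q → P). It is not in general equivalent to the original.
Here P = 'H(n)' and Q = 'S(n)'.

If S(n), then H(n).


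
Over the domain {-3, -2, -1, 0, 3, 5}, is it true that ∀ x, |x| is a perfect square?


Evaluate the predicate on each element: -3:F, -2:F, -1:T, 0:T, 3:F, 5:F.
Counterexample x = -3 fails the predicate.

F


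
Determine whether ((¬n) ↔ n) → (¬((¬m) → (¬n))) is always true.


Build the truth table over {m, n}:
m | n | φ
---------
F | F | T
T | F | T
F | T | T
T | T | T
Every row evaluates to true.

Yes, it is a tautology.


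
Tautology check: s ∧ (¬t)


Build the truth table over {s, t}:
s | t | φ
---------
F | F | F
T | F | T
F | T | F
T | T | F
Counterexample at row 1: with s=F, t=F, the formula is F.

No, it is not a tautology.


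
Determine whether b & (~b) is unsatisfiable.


Truth table over {b}:
b | φ
-----
False | False
True | False
Every row is false.

Yes, it is a contradiction.


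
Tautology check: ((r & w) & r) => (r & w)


Build the truth table over {r, w}:
r | w | φ
---------
False | False | True
True | False | True
False | True | True
True | True | True
Every row evaluates to true.

Yes, it is a tautology.


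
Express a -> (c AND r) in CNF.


Step 1: Rewrite a → (c ∧ r) as ¬a ∨ (c ∧ r).
Step 2: Distribute ∨ over ∧.

((NOT a) OR c) AND ((NOT a) OR r)


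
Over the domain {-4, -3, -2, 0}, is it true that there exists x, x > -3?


Evaluate the predicate on each element: -4:F, -3:F, -2:T, 0:T.
Witness x = -2 satisfies the predicate.

T


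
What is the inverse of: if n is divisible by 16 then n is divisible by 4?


The inverse of (P → Q) is (¬P → ¬Q). It is equivalent to the converse, not to the original.
Here P = 'n is divisible by 16' and Q = 'n is divisible by 4'.

If not (n is divisible by 16), then not (n is divisible by 4).


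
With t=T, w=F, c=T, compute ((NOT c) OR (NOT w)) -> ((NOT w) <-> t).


Substitute t=T, w=F, c=T:
NOT c = F
NOT w = T
(NOT c) OR (NOT w) = F OR T = T
NOT w = T
(NOT w) <-> t = T <-> T = T
((NOT c) OR (NOT w)) -> ((NOT w) <-> t) = T -> T = T

T


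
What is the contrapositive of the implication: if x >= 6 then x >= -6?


The contrapositive of (P → Q) is (¬Q → ¬P); it is logically equivalent to the original.
Here P = 'x >= 6' and Q = 'x >= -6'.

If not (x >= -6), then not (x >= 6).


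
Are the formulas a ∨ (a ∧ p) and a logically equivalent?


Compare truth tables:
a | p | φ | ψ
-------------
F | F | F | F
T | F | T | T
F | T | F | F
T | T | T | T
The columns φ and ψ agree on every row.

Yes, they are logically equivalent.


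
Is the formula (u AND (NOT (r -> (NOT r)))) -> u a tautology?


Build the truth table over {r, u}:
r | u | φ
---------
F | F | T
T | F | T
F | T | T
T | T | T
Every row evaluates to true.

Yes, it is a tautology.


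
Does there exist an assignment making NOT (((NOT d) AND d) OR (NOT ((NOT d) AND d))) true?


Check all 2 assignments over {d}:
d | φ
-----
F | F
T | F
No assignment makes the formula true.

Unsatisfiable.


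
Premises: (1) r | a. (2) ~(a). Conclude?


Disjunctive syllogism: from (P ∨ Q) and ¬P, infer Q.
One disjunct, 'a', is ruled out; the other must hold.

r


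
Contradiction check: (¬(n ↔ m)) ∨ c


Truth table over {c, m, n}:
c | m | n | φ
-------------
F | F | F | F
T | F | F | T
F | T | F | T
T | T | F | T
F | F | T | T
T | F | T | T
F | T | T | F
T | T | T | T
Satisfying assignment at row 2: c=T, m=F, n=F gives T.

No, it is not a contradiction.


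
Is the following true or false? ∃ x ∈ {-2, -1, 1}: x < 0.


Evaluate the predicate on each element: -2:T, -1:T, 1:F.
Witness x = -2 satisfies the predicate.

T


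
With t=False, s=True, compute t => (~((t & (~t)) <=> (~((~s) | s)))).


Substitute t=False, s=True:
~t = True
t & (~t) = False & True = False
~s = False
(~s) | s = False | True = True
~((~s) | s) = False
(t & (~t)) <=> (~((~s) | s)) = False <=> False = True
~((t & (~t)) <=> (~((~s) | s))) = False
t => (~((t & (~t)) <=> (~((~s) | s)))) = False => False = True

True


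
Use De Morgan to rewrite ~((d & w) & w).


De Morgan: the negation of a conjunction is the disjunction of the negations.
Distribute ~ across &, flipping it to |, and negate each literal.

((~d) | (~w)) | (~w)


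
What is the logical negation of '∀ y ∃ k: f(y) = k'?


Negation flips each quantifier (∀↔∃) and negates the inner predicate.
¬(∀ y ∃ k: φ) = ∃ y ∀ k: ¬φ.

∃ y ∀ k: ¬(f(y) = k)


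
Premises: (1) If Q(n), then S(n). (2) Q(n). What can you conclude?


Modus ponens: from (P → Q) and P, infer Q.
P = 'Q(n)' is asserted, and P → Q holds, so Q follows.

S(n).


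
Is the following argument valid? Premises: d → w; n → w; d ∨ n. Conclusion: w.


This matches the form of proof by cases: the conclusion follows in every model of the premises.

Valid.


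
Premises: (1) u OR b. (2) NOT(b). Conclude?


Disjunctive syllogism: from (P ∨ Q) and ¬P, infer Q.
One disjunct, 'b', is ruled out; the other must hold.

u


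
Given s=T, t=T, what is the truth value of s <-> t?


Biconditional is true when both operands have the same truth value.
Substitute: s=T, t=T.
T <-> T evaluates to T.

T


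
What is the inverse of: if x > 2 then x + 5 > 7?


The inverse of (P → Q) is (¬P → ¬Q). It is equivalent to the converse, not to the original.
Here P = 'x > 2' and Q = 'x + 5 > 7'.

If not (x > 2), then not (x + 5 > 7).


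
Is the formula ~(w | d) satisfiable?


Search for a satisfying assignment over {d, w}.
Try d=False, w=False: the formula evaluates to True.
A satisfying assignment exists.

Satisfiable.


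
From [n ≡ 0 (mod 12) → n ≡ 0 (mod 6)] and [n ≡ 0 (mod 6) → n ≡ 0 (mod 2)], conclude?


Hypothetical syllogism: from (P → Q) and (Q → R), infer (P → R).
Chain the two implications through the shared middle term 'n ≡ 0 (mod 6)'.

n ≡ 0 (mod 12) → n ≡ 0 (mod 2)


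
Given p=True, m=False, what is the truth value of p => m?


Implication is false only when antecedent is true and consequent is false.
Substitute: p=True, m=False.
True => False evaluates to False.

False


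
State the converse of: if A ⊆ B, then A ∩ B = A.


The converse of (P → Q) is (Q → P). It is not in general equivalent to the original.
Here P = 'A ⊆ B' and Q = 'A ∩ B = A'.

If A ∩ B = A, then A ⊆ B.


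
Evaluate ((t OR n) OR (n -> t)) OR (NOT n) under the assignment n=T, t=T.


Substitute n=T, t=T:
t OR n = T OR T = T
n -> t = T -> T = T
(t OR n) OR (n -> t) = T OR T = T
NOT n = F
((t OR n) OR (n -> t)) OR (NOT n) = T OR F = T

T


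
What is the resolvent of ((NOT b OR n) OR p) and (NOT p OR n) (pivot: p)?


The clauses contain complementary literals p and NOTp.
Resolution eliminates this pair and disjoins the remaining literals (merging duplicates).

(n OR NOT b)


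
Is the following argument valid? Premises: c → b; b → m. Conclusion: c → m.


This matches the form of hypothetical syllogism: the conclusion follows in every model of the premises.

Valid.


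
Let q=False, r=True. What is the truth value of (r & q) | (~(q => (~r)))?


Substitute q=False, r=True:
r & q = True & False = False
~r = False
q => (~r) = False => False = True
~(q => (~r)) = False
(r & q) | (~(q => (~r))) = False | False = False

False


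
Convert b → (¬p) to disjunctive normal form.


Step 1: Rewrite b → (¬p) as ¬b ∨ (¬p).

(¬b) ∨ (¬p)


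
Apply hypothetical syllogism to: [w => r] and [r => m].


Hypothetical syllogism: from (P → Q) and (Q → R), infer (P → R).
Chain the two implications through the shared middle term 'r'.

w => m


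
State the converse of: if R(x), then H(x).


The converse of (P → Q) is (Q → P). It is not in general equivalent to the original.
Here P = 'R(x)' and Q = 'H(x)'.

If H(x), then R(x).


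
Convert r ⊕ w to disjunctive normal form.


Step 1: r ⊕ w is true exactly when they disagree: (r ∧ ¬w) ∨ (¬r ∧ w).

(r ∧ (¬w)) ∨ ((¬r) ∧ w)


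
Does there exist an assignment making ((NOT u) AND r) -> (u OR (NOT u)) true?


Search for a satisfying assignment over {r, u}.
Try r=F, u=F: the formula evaluates to T.
A satisfying assignment exists.

Satisfiable.


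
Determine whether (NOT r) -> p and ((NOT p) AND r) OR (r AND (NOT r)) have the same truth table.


Compare truth tables:
p | r | φ | ψ
-------------
F | F | F | F
T | F | T | F
F | T | T | T
T | T | T | F
They differ at row 2 (p=T, r=F): φ=T but ψ=F.

No, they are not logically equivalent.


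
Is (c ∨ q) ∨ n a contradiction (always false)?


Truth table over {c, n, q}:
c | n | q | φ
-------------
F | F | F | F
T | F | F | T
F | T | F | T
T | T | F | T
F | F | T | T
T | F | T | T
F | T | T | T
T | T | T | T
Satisfying assignment at row 2: c=T, n=F, q=F gives T.

No, it is not a contradiction.


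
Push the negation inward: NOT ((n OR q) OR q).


De Morgan: the negation of a disjunction is the conjunction of the negations.
Distribute NOT across OR, flipping it to AND, and negate each literal.

((NOT n) AND (NOT q)) AND (NOT q)


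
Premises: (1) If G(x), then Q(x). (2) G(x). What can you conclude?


Modus ponens: from (P → Q) and P, infer Q.
P = 'G(x)' is asserted, and P → Q holds, so Q follows.

Q(x).


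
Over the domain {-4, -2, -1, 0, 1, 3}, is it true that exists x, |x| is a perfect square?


Evaluate the predicate on each element: -4:True, -2:False, -1:True, 0:True, 1:True, 3:False.
Witness x = -4 satisfies the predicate.

True


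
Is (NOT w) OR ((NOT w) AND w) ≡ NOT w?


Compare truth tables:
w | φ | ψ
---------
F | T | T
T | F | F
The columns φ and ψ agree on every row.

Yes, they are logically equivalent.


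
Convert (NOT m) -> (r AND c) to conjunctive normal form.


Step 1: Rewrite (¬m) → (r ∧ c) as ¬(¬m) ∨ (r ∧ c).
Step 2: Distribute ∨ over ∧.
Step 3: Eliminate any double negations (¬¬X = X).

(m OR r) AND (m OR c)


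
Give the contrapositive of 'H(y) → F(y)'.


The contrapositive of (P → Q) is (¬Q → ¬P); it is logically equivalent to the original.
Here P = 'H(y)' and Q = 'F(y)'.

If not (F(y)), then not (H(y)).


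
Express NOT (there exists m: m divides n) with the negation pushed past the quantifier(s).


¬(for all x: φ) = there exists x: ¬φ, and ¬(there exists x: φ) = for all x: ¬φ.
Apply to the existential statement.

for all m: NOT(m divides n)


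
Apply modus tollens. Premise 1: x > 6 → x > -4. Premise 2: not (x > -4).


Modus tollens: from (P → Q) and ¬Q, infer ¬P.
Q = 'x > -4' is denied; since P → Q, P must also fail.

Not (x > 6).


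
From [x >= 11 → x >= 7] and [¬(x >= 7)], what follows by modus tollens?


Modus tollens: from (P → Q) and ¬Q, infer ¬P.
Q = 'x >= 7' is denied; since P → Q, P must also fail.

Not (x >= 11).


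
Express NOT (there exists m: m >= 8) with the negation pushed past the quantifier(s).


¬(for all x: φ) = there exists x: ¬φ, and ¬(there exists x: φ) = for all x: ¬φ.
Apply to the existential statement.

for all m: NOT(m >= 8)


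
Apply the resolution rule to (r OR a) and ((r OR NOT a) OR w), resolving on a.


The clauses contain complementary literals a and NOTa.
Resolution eliminates this pair and disjoins the remaining literals (merging duplicates).

(r OR w)


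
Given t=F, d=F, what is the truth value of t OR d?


Disjunction is false only when both operands are false.
Substitute: t=F, d=F.
F OR F evaluates to F.

F


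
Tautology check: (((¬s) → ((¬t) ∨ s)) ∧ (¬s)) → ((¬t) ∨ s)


Build the truth table over {s, t}:
s | t | φ
---------
F | F | T
T | F | T
F | T | T
T | T | T
Every row evaluates to true.

Yes, it is a tautology.


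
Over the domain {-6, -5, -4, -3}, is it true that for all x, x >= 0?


Evaluate the predicate on each element: -6:F, -5:F, -4:F, -3:F.
Counterexample x = -6 fails the predicate.

F


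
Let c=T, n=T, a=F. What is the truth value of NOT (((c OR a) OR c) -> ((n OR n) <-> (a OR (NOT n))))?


Substitute c=T, n=T, a=F:
c OR a = T OR F = T
(c OR a) OR c = T OR T = T
n OR n = T OR T = T
NOT n = F
a OR (NOT n) = F OR F = F
(n OR n) <-> (a OR (NOT n)) = T <-> F = F
((c OR a) OR c) -> ((n OR n) <-> (a OR (NOT n))) = T -> F = F
NOT (((c OR a) OR c) -> ((n OR n) <-> (a OR (NOT n)))) = T

T


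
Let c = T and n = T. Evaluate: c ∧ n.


Conjunction is true only when both operands are true.
Substitute: c=T, n=T.
T ∧ T evaluates to T.

T


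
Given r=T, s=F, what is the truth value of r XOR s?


Exclusive or is true when exactly one operand is true.
Substitute: r=T, s=F.
T XOR F evaluates to T.

T


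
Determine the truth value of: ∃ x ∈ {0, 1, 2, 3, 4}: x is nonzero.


Evaluate the predicate on each element: 0:F, 1:T, 2:T, 3:T, 4:T.
Witness x = 1 satisfies the predicate.

T


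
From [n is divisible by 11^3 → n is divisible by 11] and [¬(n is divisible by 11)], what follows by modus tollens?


Modus tollens: from (P → Q) and ¬Q, infer ¬P.
Q = 'n is divisible by 11' is denied; since P → Q, P must also fail.

Not (n is divisible by 11^3).


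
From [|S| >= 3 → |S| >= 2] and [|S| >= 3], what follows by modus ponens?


Modus ponens: from (P → Q) and P, infer Q.
P = '|S| >= 3' is asserted, and P → Q holds, so Q follows.

|S| >= 2.


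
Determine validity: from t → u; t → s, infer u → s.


This is (no valid rule). There exist truth assignments where the premises are all true but the conclusion is false.

Invalid.


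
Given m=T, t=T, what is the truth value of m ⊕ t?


Exclusive or is true when exactly one operand is true.
Substitute: m=T, t=T.
T ⊕ T evaluates to F.

F


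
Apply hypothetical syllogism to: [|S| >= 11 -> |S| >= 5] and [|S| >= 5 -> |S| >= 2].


Hypothetical syllogism: from (P → Q) and (Q → R), infer (P → R).
Chain the two implications through the shared middle term '|S| >= 5'.

|S| >= 11 -> |S| >= 2


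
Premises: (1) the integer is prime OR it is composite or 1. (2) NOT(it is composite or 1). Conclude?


Disjunctive syllogism: from (P ∨ Q) and ¬P, infer Q.
One disjunct, 'it is composite or 1', is ruled out; the other must hold.

the integer is prime


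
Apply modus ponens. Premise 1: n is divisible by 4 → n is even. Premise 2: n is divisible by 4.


Modus ponens: from (P → Q) and P, infer Q.
P = 'n is divisible by 4' is asserted, and P → Q holds, so Q follows.

n is even.


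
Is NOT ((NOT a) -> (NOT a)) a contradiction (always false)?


Truth table over {a}:
a | φ
-----
F | F
T | F
Every row is false.

Yes, it is a contradiction.


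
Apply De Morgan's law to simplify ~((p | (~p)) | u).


De Morgan: the negation of a disjunction is the conjunction of the negations.
Distribute ~ across |, flipping it to &, and negate each literal.

((~p) & p) & (~u)


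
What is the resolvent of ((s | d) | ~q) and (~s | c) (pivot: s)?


The clauses contain complementary literals s and ~s.
Resolution eliminates this pair and disjoins the remaining literals (merging duplicates).

((d | ~q) | c)


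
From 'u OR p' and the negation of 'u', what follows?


Disjunctive syllogism: from (P ∨ Q) and ¬P, infer Q.
One disjunct, 'u', is ruled out; the other must hold.

p


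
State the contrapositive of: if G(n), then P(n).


The contrapositive of (P → Q) is (¬Q → ¬P); it is logically equivalent to the original.
Here P = 'G(n)' and Q = 'P(n)'.

If not (P(n)), then not (G(n)).


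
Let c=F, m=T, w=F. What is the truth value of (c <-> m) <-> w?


Substitute c=F, m=T, w=F:
c <-> m = F <-> T = F
(c <-> m) <-> w = F <-> F = T

T


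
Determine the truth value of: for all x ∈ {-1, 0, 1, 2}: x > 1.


Evaluate the predicate on each element: -1:F, 0:F, 1:F, 2:T.
Counterexample x = -1 fails the predicate.

F


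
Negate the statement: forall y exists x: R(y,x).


Negation flips each quantifier (∀↔∃) and negates the inner predicate.
¬(forall y exists x: φ) = exists y forall x: ¬φ.

exists y forall x: ~(R(y,x))


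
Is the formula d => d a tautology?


Build the truth table over {d}:
d | φ
-----
False | True
True | True
Every row evaluates to true.

Yes, it is a tautology.
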